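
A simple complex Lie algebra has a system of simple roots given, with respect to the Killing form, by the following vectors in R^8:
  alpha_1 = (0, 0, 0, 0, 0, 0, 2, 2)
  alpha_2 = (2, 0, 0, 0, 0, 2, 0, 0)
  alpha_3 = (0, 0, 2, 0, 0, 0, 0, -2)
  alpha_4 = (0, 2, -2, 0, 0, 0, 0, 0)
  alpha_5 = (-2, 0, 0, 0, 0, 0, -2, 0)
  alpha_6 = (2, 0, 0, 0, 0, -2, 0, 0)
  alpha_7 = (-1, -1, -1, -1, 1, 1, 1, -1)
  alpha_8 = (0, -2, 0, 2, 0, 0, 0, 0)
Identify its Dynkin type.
type E_8

Compute the Cartan integers a_ij = 2(alpha_i, alpha_j)/(alpha_j, alpha_j); the resulting 8x8 Cartan matrix is
[[2, 0, -1, 0, -1, 0, 0, 0], [0, 2, 0, 0, -1, 0, 0, 0], [-1, 0, 2, -1, 0, 0, 0, 0], [0, 0, -1, 2, 0, 0, 0, -1], [-1, -1, 0, 0, 2, -1, 0, 0], [0, 0, 0, 0, -1, 2, -1, 0], [0, 0, 0, 0, 0, -1, 2, 0], [0, 0, 0, -1, 0, 0, 0, 2]].
All simple roots have the same length, so the diagram is simply laced. The associated Dynkin diagram is a chain of 7 nodes with one extra node attached to the third node from one end (E_8), so the type is E_8.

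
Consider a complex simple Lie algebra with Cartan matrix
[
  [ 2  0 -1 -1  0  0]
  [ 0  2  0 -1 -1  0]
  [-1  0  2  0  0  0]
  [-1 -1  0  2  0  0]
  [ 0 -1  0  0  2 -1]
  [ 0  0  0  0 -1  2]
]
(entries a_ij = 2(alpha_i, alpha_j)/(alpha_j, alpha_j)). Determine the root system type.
A6

The matrix has rank 6 with 2's on the diagonal. Reading the off-diagonal entries as Dynkin edges (a single edge where a_ij = a_ji = -1; a double or triple edge where a_ij * a_ji = 2 or 3), the diagram is a chain of 6 nodes with single edges (A_6). One simple-root ordering that puts it in standard form is (alpha_6, alpha_5, alpha_2, alpha_4, alpha_1, alpha_3). So the algebra is type A_6, i.e. sl(7).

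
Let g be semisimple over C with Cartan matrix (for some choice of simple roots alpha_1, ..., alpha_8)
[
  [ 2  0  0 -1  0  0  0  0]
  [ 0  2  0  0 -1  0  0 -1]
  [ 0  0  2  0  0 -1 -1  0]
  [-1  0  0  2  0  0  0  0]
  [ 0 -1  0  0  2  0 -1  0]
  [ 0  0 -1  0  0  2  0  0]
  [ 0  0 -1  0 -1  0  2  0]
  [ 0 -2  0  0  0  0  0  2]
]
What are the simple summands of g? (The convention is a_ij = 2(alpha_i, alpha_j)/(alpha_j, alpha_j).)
A_2 + C_6

The diagram associated to this matrix has two connected components: the simple roots {alpha_1, alpha_4} form a chain of 2 nodes with single edges (A_2), and {alpha_2, alpha_3, alpha_5, alpha_6, alpha_7, alpha_8} form a chain of 6 nodes with a double edge at one end; the terminal node there is the unique long simple root (C_6). A semisimple Lie algebra decomposes uniquely as the direct sum of simple ideals, one per connected component of its Dynkin diagram, so g ≅ A_2 ⊕ C_6 (dimension 8 + 78 = 86).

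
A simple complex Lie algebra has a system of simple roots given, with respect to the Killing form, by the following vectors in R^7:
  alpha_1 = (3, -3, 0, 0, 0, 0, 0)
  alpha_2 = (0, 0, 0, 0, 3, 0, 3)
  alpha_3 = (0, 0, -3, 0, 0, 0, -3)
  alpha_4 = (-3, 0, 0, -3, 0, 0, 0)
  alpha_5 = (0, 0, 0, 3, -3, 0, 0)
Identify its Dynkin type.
type A_5

Compute the Cartan integers a_ij = 2(alpha_i, alpha_j)/(alpha_j, alpha_j); the resulting 5x5 Cartan matrix is
[[2, 0, 0, -1, 0], [0, 2, -1, 0, -1], [0, -1, 2, 0, 0], [-1, 0, 0, 2, -1], [0, -1, 0, -1, 2]].
All simple roots have the same length, so the diagram is simply laced. The associated Dynkin diagram is a chain of 5 nodes with single edges (A_5), so the type is A_5 (the algebra sl(6)).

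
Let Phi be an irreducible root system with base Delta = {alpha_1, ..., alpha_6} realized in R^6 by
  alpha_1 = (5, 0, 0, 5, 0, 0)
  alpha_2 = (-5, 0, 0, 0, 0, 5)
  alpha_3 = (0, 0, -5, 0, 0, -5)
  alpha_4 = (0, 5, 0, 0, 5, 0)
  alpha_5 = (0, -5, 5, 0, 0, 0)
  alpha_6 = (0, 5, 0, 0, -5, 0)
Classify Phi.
D6

Compute the Cartan integers a_ij = 2(alpha_i, alpha_j)/(alpha_j, alpha_j); the resulting 6x6 Cartan matrix is
[[2, -1, 0, 0, 0, 0], [-1, 2, -1, 0, 0, 0], [0, -1, 2, 0, -1, 0], [0, 0, 0, 2, -1, 0], [0, 0, -1, -1, 2, -1], [0, 0, 0, 0, -1, 2]].
All simple roots have the same length, so the diagram is simply laced. The associated Dynkin diagram is a chain of 4 nodes with a fork of two nodes at one end (D_6), so the type is D_6 (the algebra so(12)).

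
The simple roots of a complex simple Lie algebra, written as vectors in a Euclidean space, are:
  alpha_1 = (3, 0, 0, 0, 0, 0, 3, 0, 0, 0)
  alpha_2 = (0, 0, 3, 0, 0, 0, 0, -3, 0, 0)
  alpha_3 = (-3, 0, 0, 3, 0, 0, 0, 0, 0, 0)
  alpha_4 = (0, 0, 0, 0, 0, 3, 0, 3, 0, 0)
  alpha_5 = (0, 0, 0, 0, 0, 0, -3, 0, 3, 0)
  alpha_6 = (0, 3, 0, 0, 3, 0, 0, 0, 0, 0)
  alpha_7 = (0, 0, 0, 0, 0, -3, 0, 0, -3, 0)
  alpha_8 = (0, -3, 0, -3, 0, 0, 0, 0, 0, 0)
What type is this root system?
Compute the Cartan integers a_ij = 2(alpha_i, alpha_j)/(alpha_j, alpha_j); the resulting 8x8 Cartan matrix is
[[2, 0, -1, 0, -1, 0, 0, 0], [0, 2, 0, -1, 0, 0, 0, 0], [-1, 0, 2, 0, 0, 0, 0, -1], [0, -1, 0, 2, 0, 0, -1, 0], [-1, 0, 0, 0, 2, 0, -1, 0], [0, 0, 0, 0, 0, 2, 0, -1], [0, 0, 0, -1, -1, 0, 2, 0], [0, 0, -1, 0, 0, -1, 0, 2]].
All simple roots have the same length, so the diagram is simply laced. The associated Dynkin diagram is a chain of 8 nodes with single edges (A_8), so the type is A_8 (the algebra sl(9)).

A8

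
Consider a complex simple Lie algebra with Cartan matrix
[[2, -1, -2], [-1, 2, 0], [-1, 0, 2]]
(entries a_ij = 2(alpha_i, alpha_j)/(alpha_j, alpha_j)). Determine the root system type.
type B_3

The matrix has rank 3 with 2's on the diagonal. Reading the off-diagonal entries as Dynkin edges (a single edge where a_ij = a_ji = -1; a double or triple edge where a_ij * a_ji = 2 or 3), the diagram is a chain of 3 nodes with a double edge at one end; the terminal node there is the unique short simple root (B_3). One simple-root ordering that puts it in standard form is (alpha_2, alpha_1, alpha_3). So the algebra is type B_3, i.e. so(7).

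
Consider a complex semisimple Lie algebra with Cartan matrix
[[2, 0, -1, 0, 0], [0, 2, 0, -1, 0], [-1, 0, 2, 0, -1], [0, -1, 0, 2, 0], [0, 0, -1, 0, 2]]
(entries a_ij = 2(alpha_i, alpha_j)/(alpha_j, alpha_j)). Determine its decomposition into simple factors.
The diagram associated to this matrix has two connected components: the simple roots {alpha_2, alpha_4} form a chain of 2 nodes with single edges (A_2), and {alpha_1, alpha_3, alpha_5} form a chain of 3 nodes with single edges (A_3). A semisimple Lie algebra decomposes uniquely as the direct sum of simple ideals, one per connected component of its Dynkin diagram, so g ≅ A_2 ⊕ A_3 (dimension 8 + 15 = 23).

A_2 ⊕ A_3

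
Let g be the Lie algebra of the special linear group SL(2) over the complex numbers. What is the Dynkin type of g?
This is sl(2), which has dimension 2^2 - 1 = 3 and rank 2 - 1 = 1 (a Cartan subalgebra is the diagonal traceless matrices). In the classification of classical Lie algebras, the special linear algebra sl(n+1) has type A_n; here n = 1, so the Dynkin diagram is a chain of 1 nodes with single edges (A_1). Hence the type is A_1.

type A_1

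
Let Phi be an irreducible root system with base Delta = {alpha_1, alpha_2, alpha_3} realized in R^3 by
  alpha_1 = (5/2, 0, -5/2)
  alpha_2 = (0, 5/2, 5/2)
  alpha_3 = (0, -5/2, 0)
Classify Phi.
B_3 (so(7))

Compute the Cartan integers a_ij = 2(alpha_i, alpha_j)/(alpha_j, alpha_j); the resulting 3x3 Cartan matrix is
[[2, -1, 0], [-1, 2, -2], [0, -1, 2]].
The roots have two lengths (squared-length ratio 2:1); the short ones are alpha_{3}. The associated Dynkin diagram is a chain of 3 nodes with a double edge at one end; the terminal node there is the unique short simple root (B_3), so the type is B_3 (the algebra so(7)).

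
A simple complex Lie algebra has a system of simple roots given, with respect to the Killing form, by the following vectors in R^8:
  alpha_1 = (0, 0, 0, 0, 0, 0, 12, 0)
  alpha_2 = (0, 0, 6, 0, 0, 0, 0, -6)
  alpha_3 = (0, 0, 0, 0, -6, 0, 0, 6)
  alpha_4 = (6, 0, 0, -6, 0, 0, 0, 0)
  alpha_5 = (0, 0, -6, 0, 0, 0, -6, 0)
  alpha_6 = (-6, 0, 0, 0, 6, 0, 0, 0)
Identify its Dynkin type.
C_6 (sp(12))

Compute the Cartan integers a_ij = 2(alpha_i, alpha_j)/(alpha_j, alpha_j); the resulting 6x6 Cartan matrix is
[[2, 0, 0, 0, -2, 0], [0, 2, -1, 0, -1, 0], [0, -1, 2, 0, 0, -1], [0, 0, 0, 2, 0, -1], [-1, -1, 0, 0, 2, 0], [0, 0, -1, -1, 0, 2]].
The roots have two lengths (squared-length ratio 2:1); the short ones are alpha_{2,3,4,5,6}. The associated Dynkin diagram is a chain of 6 nodes with a double edge at one end; the terminal node there is the unique long simple root (C_6), so the type is C_6 (the algebra sp(12)).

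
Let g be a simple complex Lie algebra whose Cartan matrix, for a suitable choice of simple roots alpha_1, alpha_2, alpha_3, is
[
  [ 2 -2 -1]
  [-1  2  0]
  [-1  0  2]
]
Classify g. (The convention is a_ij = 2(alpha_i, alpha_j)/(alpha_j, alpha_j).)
B_3

The matrix has rank 3 with 2's on the diagonal. Reading the off-diagonal entries as Dynkin edges (a single edge where a_ij = a_ji = -1; a double or triple edge where a_ij * a_ji = 2 or 3), the diagram is a chain of 3 nodes with a double edge at one end; the terminal node there is the unique short simple root (B_3). One simple-root ordering that puts it in standard form is (alpha_3, alpha_1, alpha_2). So the algebra is type B_3, i.e. so(7).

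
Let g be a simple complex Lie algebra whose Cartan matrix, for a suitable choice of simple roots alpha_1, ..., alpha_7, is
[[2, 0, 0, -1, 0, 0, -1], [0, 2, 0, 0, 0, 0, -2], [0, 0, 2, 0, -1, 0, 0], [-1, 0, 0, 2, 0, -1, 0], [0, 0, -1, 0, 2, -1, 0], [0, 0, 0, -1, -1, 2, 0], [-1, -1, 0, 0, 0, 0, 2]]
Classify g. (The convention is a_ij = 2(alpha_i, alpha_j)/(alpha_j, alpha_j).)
C7

The matrix has rank 7 with 2's on the diagonal. Reading the off-diagonal entries as Dynkin edges (a single edge where a_ij = a_ji = -1; a double or triple edge where a_ij * a_ji = 2 or 3), the diagram is a chain of 7 nodes with a double edge at one end; the terminal node there is the unique long simple root (C_7). One simple-root ordering that puts it in standard form is (alpha_3, alpha_5, alpha_6, alpha_4, alpha_1, alpha_7, alpha_2). So the algebra is type C_7, i.e. sp(14).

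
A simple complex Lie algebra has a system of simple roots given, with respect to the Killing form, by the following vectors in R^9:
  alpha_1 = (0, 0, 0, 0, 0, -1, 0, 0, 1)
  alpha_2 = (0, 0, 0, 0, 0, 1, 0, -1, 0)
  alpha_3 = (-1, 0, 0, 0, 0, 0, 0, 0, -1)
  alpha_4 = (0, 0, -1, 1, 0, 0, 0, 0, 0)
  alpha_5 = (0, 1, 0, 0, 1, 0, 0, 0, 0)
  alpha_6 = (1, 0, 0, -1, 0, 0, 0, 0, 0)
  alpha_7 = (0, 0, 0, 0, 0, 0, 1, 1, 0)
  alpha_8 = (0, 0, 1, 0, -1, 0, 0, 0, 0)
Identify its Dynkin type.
Compute the Cartan integers a_ij = 2(alpha_i, alpha_j)/(alpha_j, alpha_j); the resulting 8x8 Cartan matrix is
[[2, -1, -1, 0, 0, 0, 0, 0], [-1, 2, 0, 0, 0, 0, -1, 0], [-1, 0, 2, 0, 0, -1, 0, 0], [0, 0, 0, 2, 0, -1, 0, -1], [0, 0, 0, 0, 2, 0, 0, -1], [0, 0, -1, -1, 0, 2, 0, 0], [0, -1, 0, 0, 0, 0, 2, 0], [0, 0, 0, -1, -1, 0, 0, 2]].
All simple roots have the same length, so the diagram is simply laced. The associated Dynkin diagram is a chain of 8 nodes with single edges (A_8), so the type is A_8 (the algebra sl(9)).

type A_8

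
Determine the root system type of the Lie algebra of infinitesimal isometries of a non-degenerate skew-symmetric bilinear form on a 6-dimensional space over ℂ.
C3

This is sp(6), which has dimension 6(6+1)/2 = 21 and rank 6/2 = 3. In the classification of classical Lie algebras, the symplectic algebra sp(2n) has type C_n; here n = 3, so the Dynkin diagram is a chain of 3 nodes with a double edge at one end; the terminal node there is the unique long simple root (C_3). Hence the type is C_3.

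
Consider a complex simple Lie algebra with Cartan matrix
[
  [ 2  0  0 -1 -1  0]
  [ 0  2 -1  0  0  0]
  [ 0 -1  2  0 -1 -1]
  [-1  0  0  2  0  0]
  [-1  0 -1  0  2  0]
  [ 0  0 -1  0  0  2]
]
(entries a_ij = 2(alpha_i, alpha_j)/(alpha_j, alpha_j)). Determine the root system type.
D_6

The matrix has rank 6 with 2's on the diagonal. Reading the off-diagonal entries as Dynkin edges (a single edge where a_ij = a_ji = -1; a double or triple edge where a_ij * a_ji = 2 or 3), the diagram is a chain of 4 nodes with a fork of two nodes at one end (D_6). One simple-root ordering that puts it in standard form is (alpha_4, alpha_1, alpha_5, alpha_3, alpha_6, alpha_2). So the algebra is type D_6, i.e. so(12).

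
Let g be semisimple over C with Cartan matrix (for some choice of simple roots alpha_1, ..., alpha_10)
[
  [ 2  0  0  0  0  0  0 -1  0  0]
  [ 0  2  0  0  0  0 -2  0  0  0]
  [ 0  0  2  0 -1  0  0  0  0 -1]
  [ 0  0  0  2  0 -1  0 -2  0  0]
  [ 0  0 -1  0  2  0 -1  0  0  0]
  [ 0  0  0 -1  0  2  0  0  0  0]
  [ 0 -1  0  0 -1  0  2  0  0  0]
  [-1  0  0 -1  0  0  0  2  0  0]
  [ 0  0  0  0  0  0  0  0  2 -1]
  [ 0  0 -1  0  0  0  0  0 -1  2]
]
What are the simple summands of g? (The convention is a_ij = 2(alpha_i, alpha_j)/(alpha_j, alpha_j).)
The diagram associated to this matrix has two connected components: the simple roots {alpha_2, alpha_3, alpha_5, alpha_7, alpha_9, alpha_10} form a chain of 6 nodes with a double edge at one end; the terminal node there is the unique long simple root (C_6), and {alpha_1, alpha_4, alpha_6, alpha_8} form a chain of 4 nodes with a double edge between the middle two (F_4). A semisimple Lie algebra decomposes uniquely as the direct sum of simple ideals, one per connected component of its Dynkin diagram, so g ≅ C_6 ⊕ F_4 (dimension 78 + 52 = 130).

C6 ⊕ F4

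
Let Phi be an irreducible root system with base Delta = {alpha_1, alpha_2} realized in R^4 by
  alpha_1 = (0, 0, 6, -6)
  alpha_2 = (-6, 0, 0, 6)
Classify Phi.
Compute the Cartan integers a_ij = 2(alpha_i, alpha_j)/(alpha_j, alpha_j); the resulting 2x2 Cartan matrix is
[[2, -1], [-1, 2]].
All simple roots have the same length, so the diagram is simply laced. The associated Dynkin diagram is a chain of 2 nodes with single edges (A_2), so the type is A_2 (the algebra sl(3)).

type A_2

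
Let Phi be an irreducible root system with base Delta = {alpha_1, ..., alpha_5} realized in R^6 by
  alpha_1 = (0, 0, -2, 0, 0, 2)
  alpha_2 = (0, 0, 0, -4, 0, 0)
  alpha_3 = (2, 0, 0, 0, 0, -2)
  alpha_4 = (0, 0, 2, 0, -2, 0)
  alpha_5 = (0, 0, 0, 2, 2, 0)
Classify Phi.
C5

Compute the Cartan integers a_ij = 2(alpha_i, alpha_j)/(alpha_j, alpha_j); the resulting 5x5 Cartan matrix is
[[2, 0, -1, -1, 0], [0, 2, 0, 0, -2], [-1, 0, 2, 0, 0], [-1, 0, 0, 2, -1], [0, -1, 0, -1, 2]].
The roots have two lengths (squared-length ratio 2:1); the short ones are alpha_{1,3,4,5}. The associated Dynkin diagram is a chain of 5 nodes with a double edge at one end; the terminal node there is the unique long simple root (C_5), so the type is C_5 (the algebra sp(10)).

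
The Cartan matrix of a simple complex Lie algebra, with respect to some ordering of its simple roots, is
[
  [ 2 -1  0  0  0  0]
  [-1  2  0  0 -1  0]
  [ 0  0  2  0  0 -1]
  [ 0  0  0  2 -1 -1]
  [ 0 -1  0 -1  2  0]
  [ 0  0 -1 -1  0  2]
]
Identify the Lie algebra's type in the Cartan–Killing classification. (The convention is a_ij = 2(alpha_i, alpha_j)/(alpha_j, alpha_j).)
A_6

The matrix has rank 6 with 2's on the diagonal. Reading the off-diagonal entries as Dynkin edges (a single edge where a_ij = a_ji = -1; a double or triple edge where a_ij * a_ji = 2 or 3), the diagram is a chain of 6 nodes with single edges (A_6). One simple-root ordering that puts it in standard form is (alpha_3, alpha_6, alpha_4, alpha_5, alpha_2, alpha_1). So the algebra is type A_6, i.e. sl(7).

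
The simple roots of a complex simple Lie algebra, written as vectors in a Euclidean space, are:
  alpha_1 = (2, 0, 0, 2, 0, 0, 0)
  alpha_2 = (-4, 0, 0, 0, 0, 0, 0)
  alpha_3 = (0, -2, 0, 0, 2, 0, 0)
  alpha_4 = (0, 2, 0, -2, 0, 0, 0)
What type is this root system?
C_4 (sp(8))

Compute the Cartan integers a_ij = 2(alpha_i, alpha_j)/(alpha_j, alpha_j); the resulting 4x4 Cartan matrix is
[[2, -1, 0, -1], [-2, 2, 0, 0], [0, 0, 2, -1], [-1, 0, -1, 2]].
The roots have two lengths (squared-length ratio 2:1); the short ones are alpha_{1,3,4}. The associated Dynkin diagram is a chain of 4 nodes with a double edge at one end; the terminal node there is the unique long simple root (C_4), so the type is C_4 (the algebra sp(8)).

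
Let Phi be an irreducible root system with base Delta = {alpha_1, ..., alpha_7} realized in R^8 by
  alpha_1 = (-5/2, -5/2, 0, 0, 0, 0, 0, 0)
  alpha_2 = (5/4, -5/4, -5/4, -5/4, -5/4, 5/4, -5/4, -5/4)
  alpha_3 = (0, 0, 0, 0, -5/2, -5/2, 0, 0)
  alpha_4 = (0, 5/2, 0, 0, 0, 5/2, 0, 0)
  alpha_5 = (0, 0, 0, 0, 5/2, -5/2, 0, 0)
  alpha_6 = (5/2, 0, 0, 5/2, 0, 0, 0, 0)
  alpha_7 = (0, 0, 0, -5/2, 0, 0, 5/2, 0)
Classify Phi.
type E_7

Compute the Cartan integers a_ij = 2(alpha_i, alpha_j)/(alpha_j, alpha_j); the resulting 7x7 Cartan matrix is
[[2, 0, 0, -1, 0, -1, 0], [0, 2, 0, 0, -1, 0, 0], [0, 0, 2, -1, 0, 0, 0], [-1, 0, -1, 2, -1, 0, 0], [0, -1, 0, -1, 2, 0, 0], [-1, 0, 0, 0, 0, 2, -1], [0, 0, 0, 0, 0, -1, 2]].
All simple roots have the same length, so the diagram is simply laced. The associated Dynkin diagram is a chain of 6 nodes with one extra node attached to the third node from one end (E_7), so the type is E_7.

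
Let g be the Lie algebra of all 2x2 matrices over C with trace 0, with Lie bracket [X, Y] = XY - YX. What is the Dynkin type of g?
This is sl(2), which has dimension 2^2 - 1 = 3 and rank 2 - 1 = 1 (a Cartan subalgebra is the diagonal traceless matrices). In the classification of classical Lie algebras, the special linear algebra sl(n+1) has type A_n; here n = 1, so the Dynkin diagram is a chain of 1 nodes with single edges (A_1). Hence the type is A_1.

A1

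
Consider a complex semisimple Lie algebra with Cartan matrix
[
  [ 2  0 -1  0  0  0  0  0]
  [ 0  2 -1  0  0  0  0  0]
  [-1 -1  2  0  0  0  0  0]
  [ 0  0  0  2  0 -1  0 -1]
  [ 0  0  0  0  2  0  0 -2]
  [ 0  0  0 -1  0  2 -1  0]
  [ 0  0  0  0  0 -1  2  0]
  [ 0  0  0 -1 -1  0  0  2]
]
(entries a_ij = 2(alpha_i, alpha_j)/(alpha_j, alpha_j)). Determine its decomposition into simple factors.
A3 ⊕ C5

The diagram associated to this matrix has two connected components: the simple roots {alpha_1, alpha_2, alpha_3} form a chain of 3 nodes with single edges (A_3), and {alpha_4, alpha_5, alpha_6, alpha_7, alpha_8} form a chain of 5 nodes with a double edge at one end; the terminal node there is the unique long simple root (C_5). A semisimple Lie algebra decomposes uniquely as the direct sum of simple ideals, one per connected component of its Dynkin diagram, so g ≅ A_3 ⊕ C_5 (dimension 15 + 55 = 70).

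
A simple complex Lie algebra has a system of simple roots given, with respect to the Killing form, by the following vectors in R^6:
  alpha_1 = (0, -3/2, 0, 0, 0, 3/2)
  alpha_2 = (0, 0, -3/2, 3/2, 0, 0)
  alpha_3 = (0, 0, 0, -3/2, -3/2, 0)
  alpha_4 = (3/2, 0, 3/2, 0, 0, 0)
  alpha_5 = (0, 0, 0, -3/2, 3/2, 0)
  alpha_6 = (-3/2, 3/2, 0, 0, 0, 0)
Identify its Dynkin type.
Compute the Cartan integers a_ij = 2(alpha_i, alpha_j)/(alpha_j, alpha_j); the resulting 6x6 Cartan matrix is
[[2, 0, 0, 0, 0, -1], [0, 2, -1, -1, -1, 0], [0, -1, 2, 0, 0, 0], [0, -1, 0, 2, 0, -1], [0, -1, 0, 0, 2, 0], [-1, 0, 0, -1, 0, 2]].
All simple roots have the same length, so the diagram is simply laced. The associated Dynkin diagram is a chain of 4 nodes with a fork of two nodes at one end (D_6), so the type is D_6 (the algebra so(12)).

type D_6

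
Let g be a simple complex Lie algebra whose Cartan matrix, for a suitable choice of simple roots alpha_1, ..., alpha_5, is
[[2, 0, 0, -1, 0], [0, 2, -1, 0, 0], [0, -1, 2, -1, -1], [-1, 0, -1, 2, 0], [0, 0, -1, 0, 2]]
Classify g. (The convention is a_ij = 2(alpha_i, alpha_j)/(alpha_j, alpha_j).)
The matrix has rank 5 with 2's on the diagonal. Reading the off-diagonal entries as Dynkin edges (a single edge where a_ij = a_ji = -1; a double or triple edge where a_ij * a_ji = 2 or 3), the diagram is a chain of 3 nodes with a fork of two nodes at one end (D_5). One simple-root ordering that puts it in standard form is (alpha_1, alpha_4, alpha_3, alpha_2, alpha_5). So the algebra is type D_5, i.e. so(10).

D5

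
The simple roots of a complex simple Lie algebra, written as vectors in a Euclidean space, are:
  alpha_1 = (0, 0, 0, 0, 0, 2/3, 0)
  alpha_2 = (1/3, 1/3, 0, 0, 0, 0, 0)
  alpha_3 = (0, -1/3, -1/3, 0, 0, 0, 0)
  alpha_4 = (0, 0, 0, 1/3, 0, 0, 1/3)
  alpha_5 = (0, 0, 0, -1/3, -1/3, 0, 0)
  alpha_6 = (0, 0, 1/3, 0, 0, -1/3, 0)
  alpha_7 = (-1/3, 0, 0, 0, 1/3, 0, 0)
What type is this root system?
Compute the Cartan integers a_ij = 2(alpha_i, alpha_j)/(alpha_j, alpha_j); the resulting 7x7 Cartan matrix is
[[2, 0, 0, 0, 0, -2, 0], [0, 2, -1, 0, 0, 0, -1], [0, -1, 2, 0, 0, -1, 0], [0, 0, 0, 2, -1, 0, 0], [0, 0, 0, -1, 2, 0, -1], [-1, 0, -1, 0, 0, 2, 0], [0, -1, 0, 0, -1, 0, 2]].
The roots have two lengths (squared-length ratio 2:1); the short ones are alpha_{2,3,4,5,6,7}. The associated Dynkin diagram is a chain of 7 nodes with a double edge at one end; the terminal node there is the unique long simple root (C_7), so the type is C_7 (the algebra sp(14)).

type C_7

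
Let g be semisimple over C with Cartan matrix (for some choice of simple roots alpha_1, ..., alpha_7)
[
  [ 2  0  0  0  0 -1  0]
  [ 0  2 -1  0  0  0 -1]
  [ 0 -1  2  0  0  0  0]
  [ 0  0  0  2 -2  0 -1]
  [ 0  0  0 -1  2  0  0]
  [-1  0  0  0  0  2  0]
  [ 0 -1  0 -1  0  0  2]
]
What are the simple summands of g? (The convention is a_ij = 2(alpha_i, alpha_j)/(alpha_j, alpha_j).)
The diagram associated to this matrix has two connected components: the simple roots {alpha_1, alpha_6} form a chain of 2 nodes with single edges (A_2), and {alpha_2, alpha_3, alpha_4, alpha_5, alpha_7} form a chain of 5 nodes with a double edge at one end; the terminal node there is the unique short simple root (B_5). A semisimple Lie algebra decomposes uniquely as the direct sum of simple ideals, one per connected component of its Dynkin diagram, so g ≅ A_2 ⊕ B_5 (dimension 8 + 55 = 63).

type A_2 ⊕ type B_5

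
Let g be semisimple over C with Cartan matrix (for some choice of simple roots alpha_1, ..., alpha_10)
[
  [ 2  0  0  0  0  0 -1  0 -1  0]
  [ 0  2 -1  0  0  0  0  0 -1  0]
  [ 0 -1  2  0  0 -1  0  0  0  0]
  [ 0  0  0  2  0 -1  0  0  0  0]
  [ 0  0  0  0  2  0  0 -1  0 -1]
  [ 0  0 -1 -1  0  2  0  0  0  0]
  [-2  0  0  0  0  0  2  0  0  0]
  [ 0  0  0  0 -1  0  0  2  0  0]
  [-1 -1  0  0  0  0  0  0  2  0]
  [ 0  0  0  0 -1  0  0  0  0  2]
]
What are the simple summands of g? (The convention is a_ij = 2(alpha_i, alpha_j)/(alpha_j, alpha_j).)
The diagram associated to this matrix has two connected components: the simple roots {alpha_5, alpha_8, alpha_10} form a chain of 3 nodes with single edges (A_3), and {alpha_1, alpha_2, alpha_3, alpha_4, alpha_6, alpha_7, alpha_9} form a chain of 7 nodes with a double edge at one end; the terminal node there is the unique long simple root (C_7). A semisimple Lie algebra decomposes uniquely as the direct sum of simple ideals, one per connected component of its Dynkin diagram, so g ≅ A_3 ⊕ C_7 (dimension 15 + 105 = 120).

A3 + C7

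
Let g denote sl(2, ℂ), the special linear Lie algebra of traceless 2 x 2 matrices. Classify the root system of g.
This is sl(2), which has dimension 2^2 - 1 = 3 and rank 2 - 1 = 1 (a Cartan subalgebra is the diagonal traceless matrices). In the classification of classical Lie algebras, the special linear algebra sl(n+1) has type A_n; here n = 1, so the Dynkin diagram is a chain of 1 nodes with single edges (A_1). Hence the type is A_1.

A_1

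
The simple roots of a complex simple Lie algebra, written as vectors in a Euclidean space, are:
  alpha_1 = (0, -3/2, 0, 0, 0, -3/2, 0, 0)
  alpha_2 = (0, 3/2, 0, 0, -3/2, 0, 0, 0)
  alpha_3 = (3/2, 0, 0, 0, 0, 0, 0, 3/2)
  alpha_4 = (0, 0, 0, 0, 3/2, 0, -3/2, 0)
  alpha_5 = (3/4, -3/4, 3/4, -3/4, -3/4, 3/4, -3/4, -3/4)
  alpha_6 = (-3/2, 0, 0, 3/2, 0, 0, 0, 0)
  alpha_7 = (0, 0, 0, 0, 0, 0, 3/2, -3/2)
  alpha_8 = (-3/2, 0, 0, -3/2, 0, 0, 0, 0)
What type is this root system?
Compute the Cartan integers a_ij = 2(alpha_i, alpha_j)/(alpha_j, alpha_j); the resulting 8x8 Cartan matrix is
[[2, -1, 0, 0, 0, 0, 0, 0], [-1, 2, 0, -1, 0, 0, 0, 0], [0, 0, 2, 0, 0, -1, -1, -1], [0, -1, 0, 2, 0, 0, -1, 0], [0, 0, 0, 0, 2, -1, 0, 0], [0, 0, -1, 0, -1, 2, 0, 0], [0, 0, -1, -1, 0, 0, 2, 0], [0, 0, -1, 0, 0, 0, 0, 2]].
All simple roots have the same length, so the diagram is simply laced. The associated Dynkin diagram is a chain of 7 nodes with one extra node attached to the third node from one end (E_8), so the type is E_8.

E8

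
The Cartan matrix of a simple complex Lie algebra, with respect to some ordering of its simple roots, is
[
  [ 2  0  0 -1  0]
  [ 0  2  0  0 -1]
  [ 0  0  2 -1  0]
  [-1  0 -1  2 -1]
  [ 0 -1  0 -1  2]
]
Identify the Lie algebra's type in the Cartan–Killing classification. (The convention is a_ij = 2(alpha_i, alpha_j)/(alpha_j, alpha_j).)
The matrix has rank 5 with 2's on the diagonal. Reading the off-diagonal entries as Dynkin edges (a single edge where a_ij = a_ji = -1; a double or triple edge where a_ij * a_ji = 2 or 3), the diagram is a chain of 3 nodes with a fork of two nodes at one end (D_5). One simple-root ordering that puts it in standard form is (alpha_2, alpha_5, alpha_4, alpha_3, alpha_1). So the algebra is type D_5, i.e. so(10).

D_5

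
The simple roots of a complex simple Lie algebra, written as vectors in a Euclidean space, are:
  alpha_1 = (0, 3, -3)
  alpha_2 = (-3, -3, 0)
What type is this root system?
A_2

Compute the Cartan integers a_ij = 2(alpha_i, alpha_j)/(alpha_j, alpha_j); the resulting 2x2 Cartan matrix is
[[2, -1], [-1, 2]].
All simple roots have the same length, so the diagram is simply laced. The associated Dynkin diagram is a chain of 2 nodes with single edges (A_2), so the type is A_2 (the algebra sl(3)).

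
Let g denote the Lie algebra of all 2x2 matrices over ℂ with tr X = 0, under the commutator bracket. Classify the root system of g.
This is sl(2), which has dimension 2^2 - 1 = 3 and rank 2 - 1 = 1 (a Cartan subalgebra is the diagonal traceless matrices). In the classification of classical Lie algebras, the special linear algebra sl(n+1) has type A_n; here n = 1, so the Dynkin diagram is a chain of 1 nodes with single edges (A_1). Hence the type is A_1.

A_1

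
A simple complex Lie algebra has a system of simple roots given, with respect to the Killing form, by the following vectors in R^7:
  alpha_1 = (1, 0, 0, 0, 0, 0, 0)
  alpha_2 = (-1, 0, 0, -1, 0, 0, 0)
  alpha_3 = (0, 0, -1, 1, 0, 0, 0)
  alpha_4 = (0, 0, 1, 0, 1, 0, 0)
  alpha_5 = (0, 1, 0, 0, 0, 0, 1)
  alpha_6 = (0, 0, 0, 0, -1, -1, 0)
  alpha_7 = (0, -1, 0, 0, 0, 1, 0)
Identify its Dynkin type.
Compute the Cartan integers a_ij = 2(alpha_i, alpha_j)/(alpha_j, alpha_j); the resulting 7x7 Cartan matrix is
[[2, -1, 0, 0, 0, 0, 0], [-2, 2, -1, 0, 0, 0, 0], [0, -1, 2, -1, 0, 0, 0], [0, 0, -1, 2, 0, -1, 0], [0, 0, 0, 0, 2, 0, -1], [0, 0, 0, -1, 0, 2, -1], [0, 0, 0, 0, -1, -1, 2]].
The roots have two lengths (squared-length ratio 2:1); the short ones are alpha_{1}. The associated Dynkin diagram is a chain of 7 nodes with a double edge at one end; the terminal node there is the unique short simple root (B_7), so the type is B_7 (the algebra so(15)).

B_7 (so(15))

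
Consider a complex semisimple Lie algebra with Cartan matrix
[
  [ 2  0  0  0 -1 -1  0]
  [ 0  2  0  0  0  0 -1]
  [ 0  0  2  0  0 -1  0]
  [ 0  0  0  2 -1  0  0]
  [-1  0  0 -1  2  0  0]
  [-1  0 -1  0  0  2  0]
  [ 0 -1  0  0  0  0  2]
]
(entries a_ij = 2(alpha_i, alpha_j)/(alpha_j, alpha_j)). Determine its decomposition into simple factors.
The diagram associated to this matrix has two connected components: the simple roots {alpha_2, alpha_7} form a chain of 2 nodes with single edges (A_2), and {alpha_1, alpha_3, alpha_4, alpha_5, alpha_6} form a chain of 5 nodes with single edges (A_5). A semisimple Lie algebra decomposes uniquely as the direct sum of simple ideals, one per connected component of its Dynkin diagram, so g ≅ A_2 ⊕ A_5 (dimension 8 + 35 = 43).

A_2 ⊕ A_5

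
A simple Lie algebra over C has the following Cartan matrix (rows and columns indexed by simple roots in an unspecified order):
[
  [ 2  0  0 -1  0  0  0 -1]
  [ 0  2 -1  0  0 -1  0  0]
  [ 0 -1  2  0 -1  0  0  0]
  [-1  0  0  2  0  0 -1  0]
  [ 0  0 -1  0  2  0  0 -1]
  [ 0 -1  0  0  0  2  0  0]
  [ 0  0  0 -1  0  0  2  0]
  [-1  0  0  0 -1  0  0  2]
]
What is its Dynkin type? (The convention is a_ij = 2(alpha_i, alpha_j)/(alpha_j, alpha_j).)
The matrix has rank 8 with 2's on the diagonal. Reading the off-diagonal entries as Dynkin edges (a single edge where a_ij = a_ji = -1; a double or triple edge where a_ij * a_ji = 2 or 3), the diagram is a chain of 8 nodes with single edges (A_8). One simple-root ordering that puts it in standard form is (alpha_7, alpha_4, alpha_1, alpha_8, alpha_5, alpha_3, alpha_2, alpha_6). So the algebra is type A_8, i.e. sl(9).

A_8 (sl(9))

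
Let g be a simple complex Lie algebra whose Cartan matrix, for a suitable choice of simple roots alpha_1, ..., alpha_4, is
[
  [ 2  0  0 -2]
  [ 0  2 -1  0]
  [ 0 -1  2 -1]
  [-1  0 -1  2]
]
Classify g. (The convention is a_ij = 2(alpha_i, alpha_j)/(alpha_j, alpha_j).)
C4

The matrix has rank 4 with 2's on the diagonal. Reading the off-diagonal entries as Dynkin edges (a single edge where a_ij = a_ji = -1; a double or triple edge where a_ij * a_ji = 2 or 3), the diagram is a chain of 4 nodes with a double edge at one end; the terminal node there is the unique long simple root (C_4). One simple-root ordering that puts it in standard form is (alpha_2, alpha_3, alpha_4, alpha_1). So the algebra is type C_4, i.e. sp(8).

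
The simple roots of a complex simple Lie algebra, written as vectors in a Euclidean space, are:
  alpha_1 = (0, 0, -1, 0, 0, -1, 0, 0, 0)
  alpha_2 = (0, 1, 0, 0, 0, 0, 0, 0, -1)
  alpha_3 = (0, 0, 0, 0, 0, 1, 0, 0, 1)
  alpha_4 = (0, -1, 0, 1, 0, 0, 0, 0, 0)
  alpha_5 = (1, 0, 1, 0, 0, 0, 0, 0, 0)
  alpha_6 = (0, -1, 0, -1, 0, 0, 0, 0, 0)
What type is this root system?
Compute the Cartan integers a_ij = 2(alpha_i, alpha_j)/(alpha_j, alpha_j); the resulting 6x6 Cartan matrix is
[[2, 0, -1, 0, -1, 0], [0, 2, -1, -1, 0, -1], [-1, -1, 2, 0, 0, 0], [0, -1, 0, 2, 0, 0], [-1, 0, 0, 0, 2, 0], [0, -1, 0, 0, 0, 2]].
All simple roots have the same length, so the diagram is simply laced. The associated Dynkin diagram is a chain of 4 nodes with a fork of two nodes at one end (D_6), so the type is D_6 (the algebra so(12)).

D6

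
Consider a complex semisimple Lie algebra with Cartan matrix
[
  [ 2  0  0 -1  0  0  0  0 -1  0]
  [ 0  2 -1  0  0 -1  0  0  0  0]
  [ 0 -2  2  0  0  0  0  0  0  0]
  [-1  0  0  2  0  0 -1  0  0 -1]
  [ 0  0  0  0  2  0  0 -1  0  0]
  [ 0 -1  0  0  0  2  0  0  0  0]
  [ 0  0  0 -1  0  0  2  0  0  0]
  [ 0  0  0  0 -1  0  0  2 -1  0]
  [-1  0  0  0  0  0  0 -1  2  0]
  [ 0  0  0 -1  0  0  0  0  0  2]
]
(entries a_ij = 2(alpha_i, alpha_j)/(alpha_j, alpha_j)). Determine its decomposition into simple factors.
The diagram associated to this matrix has two connected components: the simple roots {alpha_2, alpha_3, alpha_6} form a chain of 3 nodes with a double edge at one end; the terminal node there is the unique long simple root (C_3), and {alpha_1, alpha_4, alpha_5, alpha_7, alpha_8, alpha_9, alpha_10} form a chain of 5 nodes with a fork of two nodes at one end (D_7). A semisimple Lie algebra decomposes uniquely as the direct sum of simple ideals, one per connected component of its Dynkin diagram, so g ≅ C_3 ⊕ D_7 (dimension 21 + 91 = 112).

C_3 (sp(6)) ⊕ D_7 (so(14))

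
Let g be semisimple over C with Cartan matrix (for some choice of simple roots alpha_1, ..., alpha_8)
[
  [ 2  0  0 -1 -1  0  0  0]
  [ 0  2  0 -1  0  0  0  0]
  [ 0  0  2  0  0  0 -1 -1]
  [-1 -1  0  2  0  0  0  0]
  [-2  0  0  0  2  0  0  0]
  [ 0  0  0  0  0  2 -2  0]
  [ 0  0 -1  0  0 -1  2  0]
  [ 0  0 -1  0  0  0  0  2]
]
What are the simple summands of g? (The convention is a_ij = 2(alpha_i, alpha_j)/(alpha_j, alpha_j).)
The diagram associated to this matrix has two connected components: the simple roots {alpha_3, alpha_6, alpha_7, alpha_8} form a chain of 4 nodes with a double edge at one end; the terminal node there is the unique long simple root (C_4), and {alpha_1, alpha_2, alpha_4, alpha_5} form a chain of 4 nodes with a double edge at one end; the terminal node there is the unique long simple root (C_4). A semisimple Lie algebra decomposes uniquely as the direct sum of simple ideals, one per connected component of its Dynkin diagram, so g ≅ C_4 ⊕ C_4 (dimension 36 + 36 = 72).

C4 ⊕ C4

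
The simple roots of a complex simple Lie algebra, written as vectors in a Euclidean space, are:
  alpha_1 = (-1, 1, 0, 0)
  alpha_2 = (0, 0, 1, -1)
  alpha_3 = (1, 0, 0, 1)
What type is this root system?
Compute the Cartan integers a_ij = 2(alpha_i, alpha_j)/(alpha_j, alpha_j); the resulting 3x3 Cartan matrix is
[[2, 0, -1], [0, 2, -1], [-1, -1, 2]].
All simple roots have the same length, so the diagram is simply laced. The associated Dynkin diagram is a chain of 3 nodes with single edges (A_3), so the type is A_3 (the algebra sl(4)).

A_3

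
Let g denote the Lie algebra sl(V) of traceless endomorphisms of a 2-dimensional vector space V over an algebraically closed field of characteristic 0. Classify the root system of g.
This is sl(2), which has dimension 2^2 - 1 = 3 and rank 2 - 1 = 1 (a Cartan subalgebra is the diagonal traceless matrices). In the classification of classical Lie algebras, the special linear algebra sl(n+1) has type A_n; here n = 1, so the Dynkin diagram is a chain of 1 nodes with single edges (A_1). Hence the type is A_1.

A_1 (sl(2))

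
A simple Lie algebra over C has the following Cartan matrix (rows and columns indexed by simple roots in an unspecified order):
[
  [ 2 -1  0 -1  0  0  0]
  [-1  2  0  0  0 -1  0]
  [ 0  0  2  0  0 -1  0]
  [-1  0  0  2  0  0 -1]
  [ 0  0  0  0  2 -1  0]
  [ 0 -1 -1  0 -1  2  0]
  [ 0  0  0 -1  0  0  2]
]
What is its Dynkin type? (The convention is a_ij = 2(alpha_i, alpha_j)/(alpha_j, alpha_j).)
type D_7

The matrix has rank 7 with 2's on the diagonal. Reading the off-diagonal entries as Dynkin edges (a single edge where a_ij = a_ji = -1; a double or triple edge where a_ij * a_ji = 2 or 3), the diagram is a chain of 5 nodes with a fork of two nodes at one end (D_7). One simple-root ordering that puts it in standard form is (alpha_7, alpha_4, alpha_1, alpha_2, alpha_6, alpha_5, alpha_3). So the algebra is type D_7, i.e. so(14).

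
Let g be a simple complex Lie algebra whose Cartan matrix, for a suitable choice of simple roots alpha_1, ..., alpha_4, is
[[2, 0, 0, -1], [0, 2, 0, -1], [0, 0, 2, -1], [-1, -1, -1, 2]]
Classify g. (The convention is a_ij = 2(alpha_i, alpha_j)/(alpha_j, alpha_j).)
The matrix has rank 4 with 2's on the diagonal. Reading the off-diagonal entries as Dynkin edges (a single edge where a_ij = a_ji = -1; a double or triple edge where a_ij * a_ji = 2 or 3), the diagram is a chain of 2 nodes with a fork of two nodes at one end (D_4). One simple-root ordering that puts it in standard form is (alpha_1, alpha_4, alpha_3, alpha_2). So the algebra is type D_4, i.e. so(8).

D4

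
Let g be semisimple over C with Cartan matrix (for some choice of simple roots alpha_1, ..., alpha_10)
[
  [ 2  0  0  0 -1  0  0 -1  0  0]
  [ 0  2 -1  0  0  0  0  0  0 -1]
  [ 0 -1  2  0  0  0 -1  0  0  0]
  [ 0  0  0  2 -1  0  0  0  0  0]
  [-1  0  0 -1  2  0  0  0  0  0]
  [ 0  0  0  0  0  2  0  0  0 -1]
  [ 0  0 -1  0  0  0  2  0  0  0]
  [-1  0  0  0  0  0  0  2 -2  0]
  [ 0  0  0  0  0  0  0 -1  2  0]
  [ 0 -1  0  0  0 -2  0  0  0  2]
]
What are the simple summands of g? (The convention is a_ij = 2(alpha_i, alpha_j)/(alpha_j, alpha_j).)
B_5 (so(11)) ⊕ B_5 (so(11))

The diagram associated to this matrix has two connected components: the simple roots {alpha_2, alpha_3, alpha_6, alpha_7, alpha_10} form a chain of 5 nodes with a double edge at one end; the terminal node there is the unique short simple root (B_5), and {alpha_1, alpha_4, alpha_5, alpha_8, alpha_9} form a chain of 5 nodes with a double edge at one end; the terminal node there is the unique short simple root (B_5). A semisimple Lie algebra decomposes uniquely as the direct sum of simple ideals, one per connected component of its Dynkin diagram, so g ≅ B_5 ⊕ B_5 (dimension 55 + 55 = 110).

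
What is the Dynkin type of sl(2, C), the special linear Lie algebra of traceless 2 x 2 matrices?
type A_1

This is sl(2), which has dimension 2^2 - 1 = 3 and rank 2 - 1 = 1 (a Cartan subalgebra is the diagonal traceless matrices). In the classification of classical Lie algebras, the special linear algebra sl(n+1) has type A_n; here n = 1, so the Dynkin diagram is a chain of 1 nodes with single edges (A_1). Hence the type is A_1.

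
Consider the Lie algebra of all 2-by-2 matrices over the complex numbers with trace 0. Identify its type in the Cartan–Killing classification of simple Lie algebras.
A_1

This is sl(2), which has dimension 2^2 - 1 = 3 and rank 2 - 1 = 1 (a Cartan subalgebra is the diagonal traceless matrices). In the classification of classical Lie algebras, the special linear algebra sl(n+1) has type A_n; here n = 1, so the Dynkin diagram is a chain of 1 nodes with single edges (A_1). Hence the type is A_1.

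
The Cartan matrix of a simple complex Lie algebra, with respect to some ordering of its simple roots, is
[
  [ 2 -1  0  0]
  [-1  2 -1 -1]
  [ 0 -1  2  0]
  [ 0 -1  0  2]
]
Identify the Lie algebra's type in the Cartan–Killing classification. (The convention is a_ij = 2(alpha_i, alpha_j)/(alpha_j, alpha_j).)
The matrix has rank 4 with 2's on the diagonal. Reading the off-diagonal entries as Dynkin edges (a single edge where a_ij = a_ji = -1; a double or triple edge where a_ij * a_ji = 2 or 3), the diagram is a chain of 2 nodes with a fork of two nodes at one end (D_4). One simple-root ordering that puts it in standard form is (alpha_3, alpha_2, alpha_1, alpha_4). So the algebra is type D_4, i.e. so(8).

type D_4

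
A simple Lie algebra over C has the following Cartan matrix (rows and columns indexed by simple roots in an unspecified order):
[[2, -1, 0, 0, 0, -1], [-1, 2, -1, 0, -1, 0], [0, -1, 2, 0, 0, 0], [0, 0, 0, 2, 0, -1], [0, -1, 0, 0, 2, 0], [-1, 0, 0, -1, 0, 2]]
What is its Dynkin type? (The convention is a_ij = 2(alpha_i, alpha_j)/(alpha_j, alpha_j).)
type D_6

The matrix has rank 6 with 2's on the diagonal. Reading the off-diagonal entries as Dynkin edges (a single edge where a_ij = a_ji = -1; a double or triple edge where a_ij * a_ji = 2 or 3), the diagram is a chain of 4 nodes with a fork of two nodes at one end (D_6). One simple-root ordering that puts it in standard form is (alpha_4, alpha_6, alpha_1, alpha_2, alpha_3, alpha_5). So the algebra is type D_6, i.e. so(12).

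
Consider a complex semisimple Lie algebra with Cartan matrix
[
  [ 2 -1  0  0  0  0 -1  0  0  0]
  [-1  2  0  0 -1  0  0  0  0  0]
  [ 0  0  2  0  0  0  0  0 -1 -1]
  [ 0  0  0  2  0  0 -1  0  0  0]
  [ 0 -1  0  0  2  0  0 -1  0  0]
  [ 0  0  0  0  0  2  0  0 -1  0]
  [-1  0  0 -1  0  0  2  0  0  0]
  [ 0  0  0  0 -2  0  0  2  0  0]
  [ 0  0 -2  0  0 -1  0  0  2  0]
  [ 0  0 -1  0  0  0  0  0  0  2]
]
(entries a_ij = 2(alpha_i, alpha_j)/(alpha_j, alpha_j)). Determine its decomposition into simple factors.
C6 ⊕ F4

The diagram associated to this matrix has two connected components: the simple roots {alpha_1, alpha_2, alpha_4, alpha_5, alpha_7, alpha_8} form a chain of 6 nodes with a double edge at one end; the terminal node there is the unique long simple root (C_6), and {alpha_3, alpha_6, alpha_9, alpha_10} form a chain of 4 nodes with a double edge between the middle two (F_4). A semisimple Lie algebra decomposes uniquely as the direct sum of simple ideals, one per connected component of its Dynkin diagram, so g ≅ C_6 ⊕ F_4 (dimension 78 + 52 = 130).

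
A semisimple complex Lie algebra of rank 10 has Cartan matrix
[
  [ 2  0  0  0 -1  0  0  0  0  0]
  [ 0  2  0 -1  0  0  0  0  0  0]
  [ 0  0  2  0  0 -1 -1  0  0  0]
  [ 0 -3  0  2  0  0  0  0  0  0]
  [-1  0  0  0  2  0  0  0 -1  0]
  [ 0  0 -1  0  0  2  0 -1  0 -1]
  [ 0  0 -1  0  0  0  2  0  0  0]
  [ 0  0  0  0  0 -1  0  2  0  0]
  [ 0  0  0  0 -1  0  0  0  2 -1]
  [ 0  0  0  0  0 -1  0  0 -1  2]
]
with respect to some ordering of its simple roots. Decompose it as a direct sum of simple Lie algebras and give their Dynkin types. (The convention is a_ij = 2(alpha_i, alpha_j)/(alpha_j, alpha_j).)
The diagram associated to this matrix has two connected components: the simple roots {alpha_1, alpha_3, alpha_5, alpha_6, alpha_7, alpha_8, alpha_9, alpha_10} form a chain of 7 nodes with one extra node attached to the third node from one end (E_8), and {alpha_2, alpha_4} form two nodes joined by a triple edge (G_2). A semisimple Lie algebra decomposes uniquely as the direct sum of simple ideals, one per connected component of its Dynkin diagram, so g ≅ E_8 ⊕ G_2 (dimension 248 + 14 = 262).

E8 ⊕ G2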